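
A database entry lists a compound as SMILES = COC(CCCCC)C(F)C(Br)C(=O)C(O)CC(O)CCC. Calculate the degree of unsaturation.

1

Degree of unsaturation = (number of rings) + (number of π bonds).
Ring closures in the SMILES: 0.
π bonds: 1 double bond (each 1 DoU) → 1 DoU from unsaturation.
Total DoU = 0 + 1 = 1.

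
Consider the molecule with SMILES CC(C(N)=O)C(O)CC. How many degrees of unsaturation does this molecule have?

Molecular formula: C6H13NO2.
DoU = (2C + 2 + N − H − X) / 2, where X is the halogen count and O/S are ignored.
    = (2·6 + 2 + 1 − 13 − 0) / 2 = 2 / 2 = 1.

1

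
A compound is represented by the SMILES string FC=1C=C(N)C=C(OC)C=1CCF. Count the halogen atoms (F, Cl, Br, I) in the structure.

2

Halogen atoms appear at heavy-atom positions 1, 13 (2×F).
Other groups present: 1 ether, 1 primary amine.
Halogen count: 2.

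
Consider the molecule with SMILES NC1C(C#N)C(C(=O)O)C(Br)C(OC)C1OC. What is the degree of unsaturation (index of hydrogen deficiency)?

4

Molecular formula: C10H15BrN2O4.
DoU = (2C + 2 + N − H − X) / 2, where X is the halogen count and O/S are ignored.
    = (2·10 + 2 + 2 − 15 − 1) / 2 = 8 / 2 = 4.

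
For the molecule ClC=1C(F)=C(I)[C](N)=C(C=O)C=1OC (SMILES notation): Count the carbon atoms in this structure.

Count every carbon token in the SMILES (each C, including those in ring-closure positions and inside branches).
Carbon count: 8.

8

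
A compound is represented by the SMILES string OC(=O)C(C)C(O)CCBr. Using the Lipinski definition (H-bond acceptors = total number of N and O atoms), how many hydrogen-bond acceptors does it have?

N atoms: 0; O atoms: 3.
Lipinski HBA = 0 + 3 = 3.

3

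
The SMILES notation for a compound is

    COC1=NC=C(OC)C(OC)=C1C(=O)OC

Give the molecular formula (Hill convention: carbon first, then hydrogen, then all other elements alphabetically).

Walk through each heavy atom and fill implicit hydrogens from standard valence (C 4, N 3, O 2, S 2, halogen 1):
  atom 1: C, bond orders sum to 1 (valence 4) → 3 H
  atom 2: O, bond orders sum to 2 (valence 2) → 0 H
  atom 3: C, bond orders sum to 4 (valence 4) → 0 H
  atom 4: N, bond orders sum to 3 (valence 3) → 0 H
  atom 5: C, bond orders sum to 3 (valence 4) → 1 H
  atom 6: C, bond orders sum to 4 (valence 4) → 0 H
  atom 7: O, bond orders sum to 2 (valence 2) → 0 H
  atom 8: C, bond orders sum to 1 (valence 4) → 3 H
  atom 9: C, bond orders sum to 4 (valence 4) → 0 H
  atom 10: O, bond orders sum to 2 (valence 2) → 0 H
  atom 11: C, bond orders sum to 1 (valence 4) → 3 H
  atom 12: C, bond orders sum to 4 (valence 4) → 0 H
  atom 13: C, bond orders sum to 4 (valence 4) → 0 H
  atom 14: O, bond orders sum to 2 (valence 2) → 0 H
  atom 15: O, bond orders sum to 2 (valence 2) → 0 H
  atom 16: C, bond orders sum to 1 (valence 4) → 3 H
Totals → C:10, H:13, N:1, O:5.

C10H13NO5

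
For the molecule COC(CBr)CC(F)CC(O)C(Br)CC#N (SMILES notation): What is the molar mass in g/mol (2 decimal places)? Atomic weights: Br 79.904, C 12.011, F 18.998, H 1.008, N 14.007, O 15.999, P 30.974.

361.05 g/mol

First, the molecular formula is C10H16Br2FNO2 (counting implicit H from valence).
  Br: 2 × 79.904 = 159.808
  C: 10 × 12.011 = 120.110
  F: 1 × 18.998 = 18.998
  H: 16 × 1.008 = 16.128
  N: 1 × 14.007 = 14.007
  O: 2 × 15.999 = 31.998
Sum: 2×79.904 + 10×12.011 + 1×18.998 + 16×1.008 + 1×14.007 + 2×15.999 = 361.049 → 361.05 g/mol.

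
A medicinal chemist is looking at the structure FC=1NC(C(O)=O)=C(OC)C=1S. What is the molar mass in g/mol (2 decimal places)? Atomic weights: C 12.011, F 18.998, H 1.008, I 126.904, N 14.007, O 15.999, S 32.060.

First, the molecular formula is C6H6FNO3S (counting implicit H from valence).
  C: 6 × 12.011 = 72.066
  F: 1 × 18.998 = 18.998
  H: 6 × 1.008 = 6.048
  N: 1 × 14.007 = 14.007
  O: 3 × 15.999 = 47.997
  S: 1 × 32.060 = 32.060
Sum: 6×12.011 + 1×18.998 + 6×1.008 + 1×14.007 + 3×15.999 + 1×32.060 = 191.176 → 191.18 g/mol.

191.18 g/mol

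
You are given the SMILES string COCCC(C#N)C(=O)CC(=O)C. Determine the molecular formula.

Walk through each heavy atom and fill implicit hydrogens from standard valence (C 4, N 3, O 2, S 2, halogen 1):
  atom 1: C, bond orders sum to 1 (valence 4) → 3 H
  atom 2: O, bond orders sum to 2 (valence 2) → 0 H
  atom 3: C, bond orders sum to 2 (valence 4) → 2 H
  atom 4: C, bond orders sum to 2 (valence 4) → 2 H
  atom 5: C, bond orders sum to 3 (valence 4) → 1 H
  atom 6: C, bond orders sum to 4 (valence 4) → 0 H
  atom 7: N, bond orders sum to 3 (valence 3) → 0 H
  atom 8: C, bond orders sum to 4 (valence 4) → 0 H
  atom 9: O, bond orders sum to 2 (valence 2) → 0 H
  atom 10: C, bond orders sum to 2 (valence 4) → 2 H
  atom 11: C, bond orders sum to 4 (valence 4) → 0 H
  atom 12: O, bond orders sum to 2 (valence 2) → 0 H
  atom 13: C, bond orders sum to 1 (valence 4) → 3 H
Totals → C:9, H:13, N:1, O:3.
In Hill order: C9H13NO3.

C9H13NO3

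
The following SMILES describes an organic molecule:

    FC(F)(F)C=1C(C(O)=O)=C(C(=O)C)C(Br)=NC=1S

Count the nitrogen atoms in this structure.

Scan the SMILES for N atoms (remember two-letter symbols like Cl and Br are single atoms).
Nitrogen count: 1.

1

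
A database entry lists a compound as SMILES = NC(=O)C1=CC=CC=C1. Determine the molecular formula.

Walk through each heavy atom and fill implicit hydrogens from standard valence (C 4, N 3, O 2, S 2, halogen 1):
  atom 1: N, bond orders sum to 1 (valence 3) → 2 H
  atom 2: C, bond orders sum to 4 (valence 4) → 0 H
  atom 3: O, bond orders sum to 2 (valence 2) → 0 H
  atom 4: C, bond orders sum to 4 (valence 4) → 0 H
  atom 5: C, bond orders sum to 3 (valence 4) → 1 H
  atom 6: C, bond orders sum to 3 (valence 4) → 1 H
  atom 7: C, bond orders sum to 3 (valence 4) → 1 H
  atom 8: C, bond orders sum to 3 (valence 4) → 1 H
  atom 9: C, bond orders sum to 3 (valence 4) → 1 H
Totals → C:7, H:7, N:1, O:1.

C7H7NO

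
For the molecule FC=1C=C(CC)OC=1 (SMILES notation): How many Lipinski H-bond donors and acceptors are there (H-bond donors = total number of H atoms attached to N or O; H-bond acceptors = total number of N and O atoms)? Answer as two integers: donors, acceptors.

Donors: find every N or O and count the H atoms it carries.
  atom 7 (O): bond orders sum to 2 → 0 H
Lipinski HBD = 0.
Acceptors: N atoms = 0, O atoms = 1 → HBA = 1.

0, 1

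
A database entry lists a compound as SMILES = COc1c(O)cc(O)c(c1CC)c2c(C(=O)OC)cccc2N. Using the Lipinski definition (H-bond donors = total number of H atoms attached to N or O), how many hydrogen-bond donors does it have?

4

Donors: find every N or O and count the H atoms it carries.
  atom 2 (O): bond orders sum to 2 → 0 H
  atom 5 (O): bond orders sum to 1 → 1 H
  atom 8 (O): bond orders sum to 1 → 1 H
  atom 16 (O): bond orders sum to 2 → 0 H
  atom 17 (O): bond orders sum to 2 → 0 H
  atom 23 (N): bond orders sum to 1 → 2 H
Lipinski HBD = 4.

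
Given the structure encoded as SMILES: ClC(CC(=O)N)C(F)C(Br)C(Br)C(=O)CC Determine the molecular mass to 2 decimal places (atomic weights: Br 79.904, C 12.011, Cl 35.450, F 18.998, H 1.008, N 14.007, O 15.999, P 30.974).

First, the molecular formula is C9H13Br2ClFNO2 (counting implicit H from valence).
  Br: 2 × 79.904 = 159.808
  C: 9 × 12.011 = 108.099
  Cl: 1 × 35.450 = 35.450
  F: 1 × 18.998 = 18.998
  H: 13 × 1.008 = 13.104
  N: 1 × 14.007 = 14.007
  O: 2 × 15.999 = 31.998
Sum: 2×79.904 + 9×12.011 + 1×35.450 + 1×18.998 + 13×1.008 + 1×14.007 + 2×15.999 = 381.464 → 381.46 g/mol.

381.46 g/mol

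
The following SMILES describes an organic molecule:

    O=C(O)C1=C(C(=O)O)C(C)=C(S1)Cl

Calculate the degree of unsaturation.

Degree of unsaturation = (number of rings) + (number of π bonds).
Ring closures in the SMILES: 1.
π bonds: 4 double bonds (each 1 DoU) → 4 DoU from unsaturation.
Total DoU = 1 + 4 = 5.

5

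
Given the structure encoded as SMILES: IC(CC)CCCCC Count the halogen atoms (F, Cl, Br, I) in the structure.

1

Halogen atoms appear at heavy-atom position 1 (1×I).
Halogen count: 1.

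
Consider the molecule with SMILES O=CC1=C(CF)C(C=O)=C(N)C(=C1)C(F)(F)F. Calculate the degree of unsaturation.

6

Molecular formula: C10H7F4NO2.
DoU = (2C + 2 + N − H − X) / 2, where X is the halogen count and O/S are ignored.
    = (2·10 + 2 + 1 − 7 − 4) / 2 = 12 / 2 = 6.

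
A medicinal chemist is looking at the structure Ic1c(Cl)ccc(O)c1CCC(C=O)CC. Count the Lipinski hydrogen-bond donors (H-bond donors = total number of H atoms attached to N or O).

1

Donors: find every N or O and count the H atoms it carries.
  atom 8 (O): bond orders sum to 1 → 1 H
  atom 14 (O): bond orders sum to 2 → 0 H
Lipinski HBD = 1.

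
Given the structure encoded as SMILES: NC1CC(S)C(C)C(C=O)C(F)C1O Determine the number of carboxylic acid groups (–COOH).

Scan the SMILES for the carboxylic acid motif — none present.
Groups that are present: 1 aldehyde, 1 hydroxyl, 1 primary amine, 1 thiol.

0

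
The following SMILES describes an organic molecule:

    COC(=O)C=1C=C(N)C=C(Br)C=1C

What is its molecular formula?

Walk through each heavy atom and fill implicit hydrogens from standard valence (C 4, N 3, O 2, S 2, halogen 1):
  atom 1: C, bond orders sum to 1 (valence 4) → 3 H
  atom 2: O, bond orders sum to 2 (valence 2) → 0 H
  atom 3: C, bond orders sum to 4 (valence 4) → 0 H
  atom 4: O, bond orders sum to 2 (valence 2) → 0 H
  atom 5: C, bond orders sum to 4 (valence 4) → 0 H
  atom 6: C, bond orders sum to 3 (valence 4) → 1 H
  atom 7: C, bond orders sum to 4 (valence 4) → 0 H
  atom 8: N, bond orders sum to 1 (valence 3) → 2 H
  atom 9: C, bond orders sum to 3 (valence 4) → 1 H
  atom 10: C, bond orders sum to 4 (valence 4) → 0 H
  atom 11: Br (halogen, monovalent) → 0 H
  atom 12: C, bond orders sum to 4 (valence 4) → 0 H
  atom 13: C, bond orders sum to 1 (valence 4) → 3 H
Totals → C:9, H:10, Br:1, N:1, O:2.
In Hill order: C9H10BrNO2.

C9H10BrNO2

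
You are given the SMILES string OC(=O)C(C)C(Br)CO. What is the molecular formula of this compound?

C5H9BrO3

Walk through each heavy atom and fill implicit hydrogens from standard valence (C 4, N 3, O 2, S 2, halogen 1):
  atom 1: O, bond orders sum to 1 (valence 2) → 1 H
  atom 2: C, bond orders sum to 4 (valence 4) → 0 H
  atom 3: O, bond orders sum to 2 (valence 2) → 0 H
  atom 4: C, bond orders sum to 3 (valence 4) → 1 H
  atom 5: C, bond orders sum to 1 (valence 4) → 3 H
  atom 6: C, bond orders sum to 3 (valence 4) → 1 H
  atom 7: Br (halogen, monovalent) → 0 H
  atom 8: C, bond orders sum to 2 (valence 4) → 2 H
  atom 9: O, bond orders sum to 1 (valence 2) → 1 H
Totals → C:5, H:9, Br:1, O:3.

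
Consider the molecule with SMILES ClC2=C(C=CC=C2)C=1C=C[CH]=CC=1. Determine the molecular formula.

Walk through each heavy atom and fill implicit hydrogens from standard valence (C 4, N 3, O 2, S 2, halogen 1):
  atom 1: Cl (halogen, monovalent) → 0 H
  atom 2: C, bond orders sum to 4 (valence 4) → 0 H
  atom 3: C, bond orders sum to 4 (valence 4) → 0 H
  atom 4: C, bond orders sum to 3 (valence 4) → 1 H
  atom 5: C, bond orders sum to 3 (valence 4) → 1 H
  atom 6: C, bond orders sum to 3 (valence 4) → 1 H
  atom 7: C, bond orders sum to 3 (valence 4) → 1 H
  atom 8: C, bond orders sum to 4 (valence 4) → 0 H
  atom 9: C, bond orders sum to 3 (valence 4) → 1 H
  atom 10: C, bond orders sum to 3 (valence 4) → 1 H
  atom 11: C with explicit H count 1
  atom 12: C, bond orders sum to 3 (valence 4) → 1 H
  atom 13: C, bond orders sum to 3 (valence 4) → 1 H
Totals → C:12, H:9, Cl:1.
In Hill order: C12H9Cl.

C12H9Cl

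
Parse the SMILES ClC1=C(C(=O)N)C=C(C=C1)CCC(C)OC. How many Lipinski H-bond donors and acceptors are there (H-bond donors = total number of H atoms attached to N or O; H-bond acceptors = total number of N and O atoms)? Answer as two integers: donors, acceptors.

Donors: find every N or O and count the H atoms it carries.
  atom 5 (O): bond orders sum to 2 → 0 H
  atom 6 (N): bond orders sum to 1 → 2 H
  atom 15 (O): bond orders sum to 2 → 0 H
Lipinski HBD = 2.
Acceptors: N atoms = 1, O atoms = 2 → HBA = 3.

2, 3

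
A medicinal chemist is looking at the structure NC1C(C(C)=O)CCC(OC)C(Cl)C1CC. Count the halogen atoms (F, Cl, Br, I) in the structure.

Halogen atoms appear at heavy-atom position 13 (1×Cl).
Other groups present: 1 ether, 1 ketone, 1 primary amine.
Halogen count: 1.

1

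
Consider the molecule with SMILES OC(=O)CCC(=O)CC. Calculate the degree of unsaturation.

2

Degree of unsaturation = (number of rings) + (number of π bonds).
Ring closures in the SMILES: 0.
π bonds: 2 double bonds (each 1 DoU) → 2 DoU from unsaturation.
Total DoU = 0 + 2 = 2.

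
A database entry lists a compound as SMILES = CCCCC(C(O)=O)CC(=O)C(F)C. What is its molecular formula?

Walk through each heavy atom and fill implicit hydrogens from standard valence (C 4, N 3, O 2, S 2, halogen 1):
  atom 1: C, bond orders sum to 1 (valence 4) → 3 H
  atom 2: C, bond orders sum to 2 (valence 4) → 2 H
  atom 3: C, bond orders sum to 2 (valence 4) → 2 H
  atom 4: C, bond orders sum to 2 (valence 4) → 2 H
  atom 5: C, bond orders sum to 3 (valence 4) → 1 H
  atom 6: C, bond orders sum to 4 (valence 4) → 0 H
  atom 7: O, bond orders sum to 1 (valence 2) → 1 H
  atom 8: O, bond orders sum to 2 (valence 2) → 0 H
  atom 9: C, bond orders sum to 2 (valence 4) → 2 H
  atom 10: C, bond orders sum to 4 (valence 4) → 0 H
  atom 11: O, bond orders sum to 2 (valence 2) → 0 H
  atom 12: C, bond orders sum to 3 (valence 4) → 1 H
  atom 13: F (halogen, monovalent) → 0 H
  atom 14: C, bond orders sum to 1 (valence 4) → 3 H
Totals → C:10, H:17, F:1, O:3.

C10H17FO3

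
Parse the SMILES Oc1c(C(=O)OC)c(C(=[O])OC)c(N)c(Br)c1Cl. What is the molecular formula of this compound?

C10H9BrClNO5

Walk through each heavy atom and fill implicit hydrogens from standard valence (C 4, N 3, O 2, S 2, halogen 1); for lowercase aromatic atoms, an aromatic c carries 1 H when it has two neighbours and 0 H with three, and aromatic n carries 0 H:
  atom 1: O, bond orders sum to 1 (valence 2) → 1 H
  atom 2: aromatic c, 3 neighbours → 0 H
  atom 3: aromatic c, 3 neighbours → 0 H
  atom 4: C, bond orders sum to 4 (valence 4) → 0 H
  atom 5: O, bond orders sum to 2 (valence 2) → 0 H
  atom 6: O, bond orders sum to 2 (valence 2) → 0 H
  atom 7: C, bond orders sum to 1 (valence 4) → 3 H
  atom 8: aromatic c, 3 neighbours → 0 H
  atom 9: C, bond orders sum to 4 (valence 4) → 0 H
  atom 10: O with explicit H count 0
  atom 11: O, bond orders sum to 2 (valence 2) → 0 H
  atom 12: C, bond orders sum to 1 (valence 4) → 3 H
  atom 13: aromatic c, 3 neighbours → 0 H
  atom 14: N, bond orders sum to 1 (valence 3) → 2 H
  atom 15: aromatic c, 3 neighbours → 0 H
  atom 16: Br (halogen, monovalent) → 0 H
  atom 17: aromatic c, 3 neighbours → 0 H
  atom 18: Cl (halogen, monovalent) → 0 H
Totals → C:10, H:9, Br:1, Cl:1, N:1, O:5.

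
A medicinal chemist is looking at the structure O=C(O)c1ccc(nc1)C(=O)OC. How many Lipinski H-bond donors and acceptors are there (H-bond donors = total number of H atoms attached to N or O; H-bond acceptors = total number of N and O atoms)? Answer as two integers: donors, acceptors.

1, 5

Donors: find every N or O and count the H atoms it carries.
  atom 1 (O): bond orders sum to 2 → 0 H
  atom 3 (O): bond orders sum to 1 → 1 H
  atom 8 (N): bond orders sum to 3 → 0 H
  atom 11 (O): bond orders sum to 2 → 0 H
  atom 12 (O): bond orders sum to 2 → 0 H
Lipinski HBD = 1.
Acceptors: N atoms = 1, O atoms = 4 → HBA = 5.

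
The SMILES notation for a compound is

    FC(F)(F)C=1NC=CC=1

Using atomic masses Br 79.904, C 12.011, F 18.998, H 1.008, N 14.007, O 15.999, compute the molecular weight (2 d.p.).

135.09 g/mol

First, the molecular formula is C5H4F3N (counting implicit H from valence).
  C: 5 × 12.011 = 60.055
  F: 3 × 18.998 = 56.994
  H: 4 × 1.008 = 4.032
  N: 1 × 14.007 = 14.007
Sum: 5×12.011 + 3×18.998 + 4×1.008 + 1×14.007 = 135.088 → 135.09 g/mol.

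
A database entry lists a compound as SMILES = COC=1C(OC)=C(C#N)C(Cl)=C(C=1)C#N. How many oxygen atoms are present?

Scan the SMILES for O atoms (remember two-letter symbols like Cl and Br are single atoms).
Oxygen count: 2.

2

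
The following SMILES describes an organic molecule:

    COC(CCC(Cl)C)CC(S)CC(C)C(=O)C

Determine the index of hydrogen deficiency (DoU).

Degree of unsaturation = (number of rings) + (number of π bonds).
Ring closures in the SMILES: 0.
π bonds: 1 double bond (each 1 DoU) → 1 DoU from unsaturation.
Total DoU = 0 + 1 = 1.

1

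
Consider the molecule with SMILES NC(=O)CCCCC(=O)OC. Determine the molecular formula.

C7H13NO3

Walk through each heavy atom and fill implicit hydrogens from standard valence (C 4, N 3, O 2, S 2, halogen 1):
  atom 1: N, bond orders sum to 1 (valence 3) → 2 H
  atom 2: C, bond orders sum to 4 (valence 4) → 0 H
  atom 3: O, bond orders sum to 2 (valence 2) → 0 H
  atom 4: C, bond orders sum to 2 (valence 4) → 2 H
  atom 5: C, bond orders sum to 2 (valence 4) → 2 H
  atom 6: C, bond orders sum to 2 (valence 4) → 2 H
  atom 7: C, bond orders sum to 2 (valence 4) → 2 H
  atom 8: C, bond orders sum to 4 (valence 4) → 0 H
  atom 9: O, bond orders sum to 2 (valence 2) → 0 H
  atom 10: O, bond orders sum to 2 (valence 2) → 0 H
  atom 11: C, bond orders sum to 1 (valence 4) → 3 H
Totals → C:7, H:13, N:1, O:3.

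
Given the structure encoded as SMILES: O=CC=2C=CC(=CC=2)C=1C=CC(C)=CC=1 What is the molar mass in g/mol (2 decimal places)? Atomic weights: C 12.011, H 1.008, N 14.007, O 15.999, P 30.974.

First, the molecular formula is C14H12O (counting implicit H from valence).
  C: 14 × 12.011 = 168.154
  H: 12 × 1.008 = 12.096
  O: 1 × 15.999 = 15.999
Sum: 14×12.011 + 12×1.008 + 1×15.999 = 196.249 → 196.25 g/mol.

196.25 g/mol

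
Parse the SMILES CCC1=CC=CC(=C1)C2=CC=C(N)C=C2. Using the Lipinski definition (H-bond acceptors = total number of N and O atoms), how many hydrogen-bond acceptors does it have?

N atoms: 1; O atoms: 0.
Lipinski HBA = 1 + 0 = 1.

1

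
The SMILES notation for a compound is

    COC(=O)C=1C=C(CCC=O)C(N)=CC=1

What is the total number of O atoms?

Scan the SMILES for O atoms (remember two-letter symbols like Cl and Br are single atoms).
Oxygen count: 3.

3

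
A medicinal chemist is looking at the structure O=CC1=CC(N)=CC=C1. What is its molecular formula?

Walk through each heavy atom and fill implicit hydrogens from standard valence (C 4, N 3, O 2, S 2, halogen 1):
  atom 1: O, bond orders sum to 2 (valence 2) → 0 H
  atom 2: C, bond orders sum to 3 (valence 4) → 1 H
  atom 3: C, bond orders sum to 4 (valence 4) → 0 H
  atom 4: C, bond orders sum to 3 (valence 4) → 1 H
  atom 5: C, bond orders sum to 4 (valence 4) → 0 H
  atom 6: N, bond orders sum to 1 (valence 3) → 2 H
  atom 7: C, bond orders sum to 3 (valence 4) → 1 H
  atom 8: C, bond orders sum to 3 (valence 4) → 1 H
  atom 9: C, bond orders sum to 3 (valence 4) → 1 H
Totals → C:7, H:7, N:1, O:1.
In Hill order: C7H7NO.

C7H7NO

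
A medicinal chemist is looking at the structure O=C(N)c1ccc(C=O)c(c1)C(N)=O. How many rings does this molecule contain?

1

In SMILES, each pair of matching ring-closure digits denotes one ring-closing bond; the number of such bonds equals the number of independent rings.
Ring-closure bonds here: 1.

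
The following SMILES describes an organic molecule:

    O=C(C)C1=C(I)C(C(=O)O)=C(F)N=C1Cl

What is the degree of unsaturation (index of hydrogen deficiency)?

Degree of unsaturation = (number of rings) + (number of π bonds).
Ring closures in the SMILES: 1.
π bonds: 5 double bonds (each 1 DoU) → 5 DoU from unsaturation.
Total DoU = 1 + 5 = 6.

6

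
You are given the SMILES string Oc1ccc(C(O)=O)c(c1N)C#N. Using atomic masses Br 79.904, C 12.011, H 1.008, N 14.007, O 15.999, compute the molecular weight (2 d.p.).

178.15 g/mol

First, the molecular formula is C8H6N2O3 (counting implicit H from valence).
  C: 8 × 12.011 = 96.088
  H: 6 × 1.008 = 6.048
  N: 2 × 14.007 = 28.014
  O: 3 × 15.999 = 47.997
Sum: 8×12.011 + 6×1.008 + 2×14.007 + 3×15.999 = 178.147 → 178.15 g/mol.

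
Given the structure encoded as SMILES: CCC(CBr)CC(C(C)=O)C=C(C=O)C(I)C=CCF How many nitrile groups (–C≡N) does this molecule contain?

0

Scan the SMILES for the nitrile motif — none present.
Groups that are present: 1 aldehyde, 2 alkene, 1 ketone.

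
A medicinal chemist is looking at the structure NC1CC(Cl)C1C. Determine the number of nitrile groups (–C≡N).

Scan the SMILES for the nitrile motif — none present.
Groups that are present: 1 primary amine.

0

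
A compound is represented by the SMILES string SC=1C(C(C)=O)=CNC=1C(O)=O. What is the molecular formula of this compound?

Walk through each heavy atom and fill implicit hydrogens from standard valence (C 4, N 3, O 2, S 2, halogen 1):
  atom 1: S, bond orders sum to 1 (valence 2) → 1 H
  atom 2: C, bond orders sum to 4 (valence 4) → 0 H
  atom 3: C, bond orders sum to 4 (valence 4) → 0 H
  atom 4: C, bond orders sum to 4 (valence 4) → 0 H
  atom 5: C, bond orders sum to 1 (valence 4) → 3 H
  atom 6: O, bond orders sum to 2 (valence 2) → 0 H
  atom 7: C, bond orders sum to 3 (valence 4) → 1 H
  atom 8: N, bond orders sum to 2 (valence 3) → 1 H
  atom 9: C, bond orders sum to 4 (valence 4) → 0 H
  atom 10: C, bond orders sum to 4 (valence 4) → 0 H
  atom 11: O, bond orders sum to 1 (valence 2) → 1 H
  atom 12: O, bond orders sum to 2 (valence 2) → 0 H
Totals → C:7, H:7, N:1, O:3, S:1.

C7H7NO3S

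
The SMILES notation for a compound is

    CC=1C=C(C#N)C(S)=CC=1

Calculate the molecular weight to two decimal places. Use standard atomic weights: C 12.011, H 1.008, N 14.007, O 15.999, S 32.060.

149.21 g/mol

First, the molecular formula is C8H7NS (counting implicit H from valence).
  C: 8 × 12.011 = 96.088
  H: 7 × 1.008 = 7.056
  N: 1 × 14.007 = 14.007
  S: 1 × 32.060 = 32.060
Sum: 8×12.011 + 7×1.008 + 1×14.007 + 1×32.060 = 149.211 → 149.21 g/mol.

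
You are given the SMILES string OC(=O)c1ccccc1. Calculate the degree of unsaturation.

5

Molecular formula: C7H6O2.
DoU = (2C + 2 + N − H − X) / 2, where X is the halogen count and O/S are ignored.
    = (2·7 + 2 + 0 − 6 − 0) / 2 = 10 / 2 = 5.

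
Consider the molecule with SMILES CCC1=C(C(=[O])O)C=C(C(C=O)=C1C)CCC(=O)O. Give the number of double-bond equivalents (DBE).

Molecular formula: C14H16O5.
DoU = (2C + 2 + N − H − X) / 2, where X is the halogen count and O/S are ignored.
    = (2·14 + 2 + 0 − 16 − 0) / 2 = 14 / 2 = 7.

7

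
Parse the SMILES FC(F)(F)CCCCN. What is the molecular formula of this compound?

Walk through each heavy atom and fill implicit hydrogens from standard valence (C 4, N 3, O 2, S 2, halogen 1):
  atom 1: F (halogen, monovalent) → 0 H
  atom 2: C, bond orders sum to 4 (valence 4) → 0 H
  atom 3: F (halogen, monovalent) → 0 H
  atom 4: F (halogen, monovalent) → 0 H
  atom 5: C, bond orders sum to 2 (valence 4) → 2 H
  atom 6: C, bond orders sum to 2 (valence 4) → 2 H
  atom 7: C, bond orders sum to 2 (valence 4) → 2 H
  atom 8: C, bond orders sum to 2 (valence 4) → 2 H
  atom 9: N, bond orders sum to 1 (valence 3) → 2 H
Totals → C:5, H:10, F:3, N:1.
In Hill order: C5H10F3N.

C5H10F3N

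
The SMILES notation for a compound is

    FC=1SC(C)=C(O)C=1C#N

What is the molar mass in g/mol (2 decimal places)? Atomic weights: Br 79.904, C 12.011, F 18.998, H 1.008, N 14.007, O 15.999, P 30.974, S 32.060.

157.16 g/mol

First, the molecular formula is C6H4FNOS (counting implicit H from valence).
  C: 6 × 12.011 = 72.066
  F: 1 × 18.998 = 18.998
  H: 4 × 1.008 = 4.032
  N: 1 × 14.007 = 14.007
  O: 1 × 15.999 = 15.999
  S: 1 × 32.060 = 32.060
Sum: 6×12.011 + 1×18.998 + 4×1.008 + 1×14.007 + 1×15.999 + 1×32.060 = 157.162 → 157.16 g/mol.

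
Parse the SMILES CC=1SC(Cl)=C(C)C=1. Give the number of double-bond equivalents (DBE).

Molecular formula: C6H7ClS.
DoU = (2C + 2 + N − H − X) / 2, where X is the halogen count and O/S are ignored.
    = (2·6 + 2 + 0 − 7 − 1) / 2 = 6 / 2 = 3.

3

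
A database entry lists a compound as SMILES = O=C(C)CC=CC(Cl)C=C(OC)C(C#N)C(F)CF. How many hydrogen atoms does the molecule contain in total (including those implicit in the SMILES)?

16

Walk through each heavy atom and fill implicit hydrogens from standard valence (C 4, N 3, O 2, S 2, halogen 1):
  atom 1: O, bond orders sum to 2 (valence 2) → 0 H
  atom 2: C, bond orders sum to 4 (valence 4) → 0 H
  atom 3: C, bond orders sum to 1 (valence 4) → 3 H
  atom 4: C, bond orders sum to 2 (valence 4) → 2 H
  atom 5: C, bond orders sum to 3 (valence 4) → 1 H
  atom 6: C, bond orders sum to 3 (valence 4) → 1 H
  atom 7: C, bond orders sum to 3 (valence 4) → 1 H
  atom 8: Cl (halogen, monovalent) → 0 H
  atom 9: C, bond orders sum to 3 (valence 4) → 1 H
  atom 10: C, bond orders sum to 4 (valence 4) → 0 H
  atom 11: O, bond orders sum to 2 (valence 2) → 0 H
  atom 12: C, bond orders sum to 1 (valence 4) → 3 H
  atom 13: C, bond orders sum to 3 (valence 4) → 1 H
  atom 14: C, bond orders sum to 4 (valence 4) → 0 H
  atom 15: N, bond orders sum to 3 (valence 3) → 0 H
  atom 16: C, bond orders sum to 3 (valence 4) → 1 H
  atom 17: F (halogen, monovalent) → 0 H
  atom 18: C, bond orders sum to 2 (valence 4) → 2 H
  atom 19: F (halogen, monovalent) → 0 H
Total hydrogens: 16.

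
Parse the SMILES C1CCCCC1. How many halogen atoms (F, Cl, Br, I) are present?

Scan the SMILES for the halogen motif — none present.

0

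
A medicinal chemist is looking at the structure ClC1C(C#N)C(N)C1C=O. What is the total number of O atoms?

Scan the SMILES for O atoms (remember two-letter symbols like Cl and Br are single atoms).
Oxygen count: 1.

1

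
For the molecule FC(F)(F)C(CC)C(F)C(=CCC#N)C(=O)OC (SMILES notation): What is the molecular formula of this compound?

C11H13F4NO2

Walk through each heavy atom and fill implicit hydrogens from standard valence (C 4, N 3, O 2, S 2, halogen 1):
  atom 1: F (halogen, monovalent) → 0 H
  atom 2: C, bond orders sum to 4 (valence 4) → 0 H
  atom 3: F (halogen, monovalent) → 0 H
  atom 4: F (halogen, monovalent) → 0 H
  atom 5: C, bond orders sum to 3 (valence 4) → 1 H
  atom 6: C, bond orders sum to 2 (valence 4) → 2 H
  atom 7: C, bond orders sum to 1 (valence 4) → 3 H
  atom 8: C, bond orders sum to 3 (valence 4) → 1 H
  atom 9: F (halogen, monovalent) → 0 H
  atom 10: C, bond orders sum to 4 (valence 4) → 0 H
  atom 11: C, bond orders sum to 3 (valence 4) → 1 H
  atom 12: C, bond orders sum to 2 (valence 4) → 2 H
  atom 13: C, bond orders sum to 4 (valence 4) → 0 H
  atom 14: N, bond orders sum to 3 (valence 3) → 0 H
  atom 15: C, bond orders sum to 4 (valence 4) → 0 H
  atom 16: O, bond orders sum to 2 (valence 2) → 0 H
  atom 17: O, bond orders sum to 2 (valence 2) → 0 H
  atom 18: C, bond orders sum to 1 (valence 4) → 3 H
Totals → C:11, H:13, F:4, N:1, O:2.
In Hill order: C11H13F4NO2.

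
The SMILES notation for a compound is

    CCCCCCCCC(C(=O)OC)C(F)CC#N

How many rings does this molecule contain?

In SMILES, each pair of matching ring-closure digits denotes one ring-closing bond; the number of such bonds equals the number of independent rings.
Ring-closure bonds here: 0.

0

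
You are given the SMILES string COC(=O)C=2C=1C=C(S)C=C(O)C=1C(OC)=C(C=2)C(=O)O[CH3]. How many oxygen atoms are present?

Scan the SMILES for O atoms (remember two-letter symbols like Cl and Br are single atoms).
Oxygen count: 6.

6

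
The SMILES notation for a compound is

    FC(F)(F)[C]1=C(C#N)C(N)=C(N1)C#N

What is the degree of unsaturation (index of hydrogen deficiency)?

Molecular formula: C7H3F3N4.
DoU = (2C + 2 + N − H − X) / 2, where X is the halogen count and O/S are ignored.
    = (2·7 + 2 + 4 − 3 − 3) / 2 = 14 / 2 = 7.

7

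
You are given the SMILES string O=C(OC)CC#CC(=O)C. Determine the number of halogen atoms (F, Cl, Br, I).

0

Scan the SMILES for the halogen motif — none present.
Groups that are present: 1 alkyne, 1 ester, 1 ketone.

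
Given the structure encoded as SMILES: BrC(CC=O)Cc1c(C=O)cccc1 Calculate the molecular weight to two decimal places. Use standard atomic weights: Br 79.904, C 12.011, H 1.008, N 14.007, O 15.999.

255.11 g/mol

First, the molecular formula is C11H11BrO2 (counting implicit H from valence).
  Br: 1 × 79.904 = 79.904
  C: 11 × 12.011 = 132.121
  H: 11 × 1.008 = 11.088
  O: 2 × 15.999 = 31.998
Sum: 1×79.904 + 11×12.011 + 11×1.008 + 2×15.999 = 255.111 → 255.11 g/mol.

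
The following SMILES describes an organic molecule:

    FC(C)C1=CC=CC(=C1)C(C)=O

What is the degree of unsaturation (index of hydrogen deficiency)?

5

Molecular formula: C10H11FO.
DoU = (2C + 2 + N − H − X) / 2, where X is the halogen count and O/S are ignored.
    = (2·10 + 2 + 0 − 11 − 1) / 2 = 10 / 2 = 5.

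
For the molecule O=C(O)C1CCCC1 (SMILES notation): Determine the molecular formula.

Walk through each heavy atom and fill implicit hydrogens from standard valence (C 4, N 3, O 2, S 2, halogen 1):
  atom 1: O, bond orders sum to 2 (valence 2) → 0 H
  atom 2: C, bond orders sum to 4 (valence 4) → 0 H
  atom 3: O, bond orders sum to 1 (valence 2) → 1 H
  atom 4: C, bond orders sum to 3 (valence 4) → 1 H
  atom 5: C, bond orders sum to 2 (valence 4) → 2 H
  atom 6: C, bond orders sum to 2 (valence 4) → 2 H
  atom 7: C, bond orders sum to 2 (valence 4) → 2 H
  atom 8: C, bond orders sum to 2 (valence 4) → 2 H
Totals → C:6, H:10, O:2.
In Hill order: C6H10O2.

C6H10O2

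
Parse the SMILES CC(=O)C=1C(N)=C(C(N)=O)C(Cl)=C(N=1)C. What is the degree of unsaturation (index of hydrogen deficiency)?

Molecular formula: C9H10ClN3O2.
DoU = (2C + 2 + N − H − X) / 2, where X is the halogen count and O/S are ignored.
    = (2·9 + 2 + 3 − 10 − 1) / 2 = 12 / 2 = 6.

6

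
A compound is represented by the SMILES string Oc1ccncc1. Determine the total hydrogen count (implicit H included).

Walk through each heavy atom and fill implicit hydrogens from standard valence (C 4, N 3, O 2, S 2, halogen 1); for lowercase aromatic atoms, an aromatic c carries 1 H when it has two neighbours and 0 H with three, and aromatic n carries 0 H:
  atom 1: O, bond orders sum to 1 (valence 2) → 1 H
  atom 2: aromatic c, 3 neighbours → 0 H
  atom 3: aromatic c, 2 neighbours → 1 H
  atom 4: aromatic c, 2 neighbours → 1 H
  atom 5: aromatic n, 2 neighbours → 0 H
  atom 6: aromatic c, 2 neighbours → 1 H
  atom 7: aromatic c, 2 neighbours → 1 H
Total hydrogens: 5.

5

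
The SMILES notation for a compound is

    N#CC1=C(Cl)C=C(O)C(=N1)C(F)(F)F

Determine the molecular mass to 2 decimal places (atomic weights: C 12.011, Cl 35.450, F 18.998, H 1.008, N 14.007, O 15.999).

222.55 g/mol

First, the molecular formula is C7H2ClF3N2O (counting implicit H from valence).
  C: 7 × 12.011 = 84.077
  Cl: 1 × 35.450 = 35.450
  F: 3 × 18.998 = 56.994
  H: 2 × 1.008 = 2.016
  N: 2 × 14.007 = 28.014
  O: 1 × 15.999 = 15.999
Sum: 7×12.011 + 1×35.450 + 3×18.998 + 2×1.008 + 2×14.007 + 1×15.999 = 222.550 → 222.55 g/mol.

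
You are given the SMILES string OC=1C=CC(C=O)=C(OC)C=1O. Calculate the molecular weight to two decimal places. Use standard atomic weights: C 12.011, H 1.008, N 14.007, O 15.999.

168.15 g/mol

First, the molecular formula is C8H8O4 (counting implicit H from valence).
  C: 8 × 12.011 = 96.088
  H: 8 × 1.008 = 8.064
  O: 4 × 15.999 = 63.996
Sum: 8×12.011 + 8×1.008 + 4×15.999 = 168.148 → 168.15 g/mol.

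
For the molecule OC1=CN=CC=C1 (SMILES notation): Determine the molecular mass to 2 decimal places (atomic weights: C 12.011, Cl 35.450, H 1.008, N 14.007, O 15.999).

First, the molecular formula is C5H5NO (counting implicit H from valence).
  C: 5 × 12.011 = 60.055
  H: 5 × 1.008 = 5.040
  N: 1 × 14.007 = 14.007
  O: 1 × 15.999 = 15.999
Sum: 5×12.011 + 5×1.008 + 1×14.007 + 1×15.999 = 95.101 → 95.10 g/mol.

95.10 g/mol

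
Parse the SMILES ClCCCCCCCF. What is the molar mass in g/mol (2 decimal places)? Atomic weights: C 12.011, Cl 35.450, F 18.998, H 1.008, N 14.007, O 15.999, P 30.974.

First, the molecular formula is C7H14ClF (counting implicit H from valence).
  C: 7 × 12.011 = 84.077
  Cl: 1 × 35.450 = 35.450
  F: 1 × 18.998 = 18.998
  H: 14 × 1.008 = 14.112
Sum: 7×12.011 + 1×35.450 + 1×18.998 + 14×1.008 = 152.637 → 152.64 g/mol.

152.64 g/mol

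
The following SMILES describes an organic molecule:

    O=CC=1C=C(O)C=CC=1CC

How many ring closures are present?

1

In SMILES, each pair of matching ring-closure digits denotes one ring-closing bond; the number of such bonds equals the number of independent rings.
Ring-closure bonds here: 1.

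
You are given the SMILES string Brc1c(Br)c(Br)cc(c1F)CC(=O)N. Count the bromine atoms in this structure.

3

Scan the SMILES for Br atoms (remember two-letter symbols like Cl and Br are single atoms).
Bromine count: 3.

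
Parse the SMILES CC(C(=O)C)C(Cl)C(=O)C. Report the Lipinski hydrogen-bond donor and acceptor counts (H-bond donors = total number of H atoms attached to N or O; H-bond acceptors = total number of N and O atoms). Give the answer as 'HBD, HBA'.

Donors: find every N or O and count the H atoms it carries.
  atom 4 (O): bond orders sum to 2 → 0 H
  atom 9 (O): bond orders sum to 2 → 0 H
Lipinski HBD = 0.
Acceptors: N atoms = 0, O atoms = 2 → HBA = 2.

0, 2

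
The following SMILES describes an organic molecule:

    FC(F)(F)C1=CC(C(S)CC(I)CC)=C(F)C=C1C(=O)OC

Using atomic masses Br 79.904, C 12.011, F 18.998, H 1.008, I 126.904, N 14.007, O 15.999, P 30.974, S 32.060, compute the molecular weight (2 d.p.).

First, the molecular formula is C14H15F4IO2S (counting implicit H from valence).
  C: 14 × 12.011 = 168.154
  F: 4 × 18.998 = 75.992
  H: 15 × 1.008 = 15.120
  I: 1 × 126.904 = 126.904
  O: 2 × 15.999 = 31.998
  S: 1 × 32.060 = 32.060
Sum: 14×12.011 + 4×18.998 + 15×1.008 + 1×126.904 + 2×15.999 + 1×32.060 = 450.228 → 450.23 g/mol.

450.23 g/mol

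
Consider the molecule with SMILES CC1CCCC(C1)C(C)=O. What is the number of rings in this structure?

1

In SMILES, each pair of matching ring-closure digits denotes one ring-closing bond; the number of such bonds equals the number of independent rings.
Ring-closure bonds here: 1.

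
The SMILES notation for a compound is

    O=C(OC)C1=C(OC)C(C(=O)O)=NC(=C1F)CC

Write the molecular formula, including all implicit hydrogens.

Walk through each heavy atom and fill implicit hydrogens from standard valence (C 4, N 3, O 2, S 2, halogen 1):
  atom 1: O, bond orders sum to 2 (valence 2) → 0 H
  atom 2: C, bond orders sum to 4 (valence 4) → 0 H
  atom 3: O, bond orders sum to 2 (valence 2) → 0 H
  atom 4: C, bond orders sum to 1 (valence 4) → 3 H
  atom 5: C, bond orders sum to 4 (valence 4) → 0 H
  atom 6: C, bond orders sum to 4 (valence 4) → 0 H
  atom 7: O, bond orders sum to 2 (valence 2) → 0 H
  atom 8: C, bond orders sum to 1 (valence 4) → 3 H
  atom 9: C, bond orders sum to 4 (valence 4) → 0 H
  atom 10: C, bond orders sum to 4 (valence 4) → 0 H
  atom 11: O, bond orders sum to 2 (valence 2) → 0 H
  atom 12: O, bond orders sum to 1 (valence 2) → 1 H
  atom 13: N, bond orders sum to 3 (valence 3) → 0 H
  atom 14: C, bond orders sum to 4 (valence 4) → 0 H
  atom 15: C, bond orders sum to 4 (valence 4) → 0 H
  atom 16: F (halogen, monovalent) → 0 H
  atom 17: C, bond orders sum to 2 (valence 4) → 2 H
  atom 18: C, bond orders sum to 1 (valence 4) → 3 H
Totals → C:11, H:12, F:1, N:1, O:5.

C11H12FNO5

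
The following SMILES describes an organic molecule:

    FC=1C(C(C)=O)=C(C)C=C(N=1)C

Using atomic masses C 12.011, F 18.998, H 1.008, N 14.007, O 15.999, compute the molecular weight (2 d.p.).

167.18 g/mol

First, the molecular formula is C9H10FNO (counting implicit H from valence).
  C: 9 × 12.011 = 108.099
  F: 1 × 18.998 = 18.998
  H: 10 × 1.008 = 10.080
  N: 1 × 14.007 = 14.007
  O: 1 × 15.999 = 15.999
Sum: 9×12.011 + 1×18.998 + 10×1.008 + 1×14.007 + 1×15.999 = 167.183 → 167.18 g/mol.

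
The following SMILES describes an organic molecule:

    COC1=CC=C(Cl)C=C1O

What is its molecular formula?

C7H7ClO2

Walk through each heavy atom and fill implicit hydrogens from standard valence (C 4, N 3, O 2, S 2, halogen 1):
  atom 1: C, bond orders sum to 1 (valence 4) → 3 H
  atom 2: O, bond orders sum to 2 (valence 2) → 0 H
  atom 3: C, bond orders sum to 4 (valence 4) → 0 H
  atom 4: C, bond orders sum to 3 (valence 4) → 1 H
  atom 5: C, bond orders sum to 3 (valence 4) → 1 H
  atom 6: C, bond orders sum to 4 (valence 4) → 0 H
  atom 7: Cl (halogen, monovalent) → 0 H
  atom 8: C, bond orders sum to 3 (valence 4) → 1 H
  atom 9: C, bond orders sum to 4 (valence 4) → 0 H
  atom 10: O, bond orders sum to 1 (valence 2) → 1 H
Totals → C:7, H:7, Cl:1, O:2.
In Hill order: C7H7ClO2.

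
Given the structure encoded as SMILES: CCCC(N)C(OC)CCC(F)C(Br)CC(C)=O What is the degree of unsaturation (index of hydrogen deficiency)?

Degree of unsaturation = (number of rings) + (number of π bonds).
Ring closures in the SMILES: 0.
π bonds: 1 double bond (each 1 DoU) → 1 DoU from unsaturation.
Total DoU = 0 + 1 = 1.

1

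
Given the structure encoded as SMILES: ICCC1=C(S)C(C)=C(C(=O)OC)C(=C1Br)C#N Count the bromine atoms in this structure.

1

Scan the SMILES for Br atoms (remember two-letter symbols like Cl and Br are single atoms).
Bromine count: 1.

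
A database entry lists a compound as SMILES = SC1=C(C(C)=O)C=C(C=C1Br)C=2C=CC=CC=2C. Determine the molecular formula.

C15H13BrOS

Walk through each heavy atom and fill implicit hydrogens from standard valence (C 4, N 3, O 2, S 2, halogen 1):
  atom 1: S, bond orders sum to 1 (valence 2) → 1 H
  atom 2: C, bond orders sum to 4 (valence 4) → 0 H
  atom 3: C, bond orders sum to 4 (valence 4) → 0 H
  atom 4: C, bond orders sum to 4 (valence 4) → 0 H
  atom 5: C, bond orders sum to 1 (valence 4) → 3 H
  atom 6: O, bond orders sum to 2 (valence 2) → 0 H
  atom 7: C, bond orders sum to 3 (valence 4) → 1 H
  atom 8: C, bond orders sum to 4 (valence 4) → 0 H
  atom 9: C, bond orders sum to 3 (valence 4) → 1 H
  atom 10: C, bond orders sum to 4 (valence 4) → 0 H
  atom 11: Br (halogen, monovalent) → 0 H
  atom 12: C, bond orders sum to 4 (valence 4) → 0 H
  atom 13: C, bond orders sum to 3 (valence 4) → 1 H
  atom 14: C, bond orders sum to 3 (valence 4) → 1 H
  atom 15: C, bond orders sum to 3 (valence 4) → 1 H
  atom 16: C, bond orders sum to 3 (valence 4) → 1 H
  atom 17: C, bond orders sum to 4 (valence 4) → 0 H
  atom 18: C, bond orders sum to 1 (valence 4) → 3 H
Totals → C:15, H:13, Br:1, O:1, S:1.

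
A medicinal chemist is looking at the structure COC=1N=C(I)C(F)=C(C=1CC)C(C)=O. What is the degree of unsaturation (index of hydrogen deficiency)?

Degree of unsaturation = (number of rings) + (number of π bonds).
Ring closures in the SMILES: 1.
π bonds: 4 double bonds (each 1 DoU) → 4 DoU from unsaturation.
Total DoU = 1 + 4 = 5.

5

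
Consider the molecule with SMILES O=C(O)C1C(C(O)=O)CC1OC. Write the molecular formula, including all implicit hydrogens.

Walk through each heavy atom and fill implicit hydrogens from standard valence (C 4, N 3, O 2, S 2, halogen 1):
  atom 1: O, bond orders sum to 2 (valence 2) → 0 H
  atom 2: C, bond orders sum to 4 (valence 4) → 0 H
  atom 3: O, bond orders sum to 1 (valence 2) → 1 H
  atom 4: C, bond orders sum to 3 (valence 4) → 1 H
  atom 5: C, bond orders sum to 3 (valence 4) → 1 H
  atom 6: C, bond orders sum to 4 (valence 4) → 0 H
  atom 7: O, bond orders sum to 1 (valence 2) → 1 H
  atom 8: O, bond orders sum to 2 (valence 2) → 0 H
  atom 9: C, bond orders sum to 2 (valence 4) → 2 H
  atom 10: C, bond orders sum to 3 (valence 4) → 1 H
  atom 11: O, bond orders sum to 2 (valence 2) → 0 H
  atom 12: C, bond orders sum to 1 (valence 4) → 3 H
Totals → C:7, H:10, O:5.
In Hill order: C7H10O5.

C7H10O5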